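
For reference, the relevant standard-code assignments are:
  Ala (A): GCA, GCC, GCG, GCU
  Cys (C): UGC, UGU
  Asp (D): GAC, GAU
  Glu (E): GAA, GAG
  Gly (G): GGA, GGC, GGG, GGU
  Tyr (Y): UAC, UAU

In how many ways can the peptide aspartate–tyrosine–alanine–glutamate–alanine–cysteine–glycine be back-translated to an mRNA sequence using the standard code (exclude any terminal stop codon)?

1024

Asp: 2 codons.
Tyr: 2 codons.
Ala: 4 codons.
Glu: 2 codons.
Ala: 4 codons.
Cys: 2 codons.
Gly: 4 codons.
2 × 2 × 4 × 2 × 4 × 2 × 4 = 1024.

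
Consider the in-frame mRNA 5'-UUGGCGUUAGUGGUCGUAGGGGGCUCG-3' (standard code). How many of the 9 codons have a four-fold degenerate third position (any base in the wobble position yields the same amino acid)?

7

Codon 1 UUG (Leu): third position 2-fold.
Codon 2 GCG (Ala): third position 4-fold.
Codon 3 UUA (Leu): third position 2-fold.
Codon 4 GUG (Val): third position 4-fold.
Codon 5 GUC (Val): third position 4-fold.
Codon 6 GUA (Val): third position 4-fold.
Codon 7 GGG (Gly): third position 4-fold.
Codon 8 GGC (Gly): third position 4-fold.
Codon 9 UCG (Ser): third position 4-fold.
Four-fold degenerate third positions: 7.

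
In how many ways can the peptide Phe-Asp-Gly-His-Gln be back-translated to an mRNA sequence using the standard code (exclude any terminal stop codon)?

Phe: 2 codons.
Asp: 2 codons.
Gly: 4 codons.
His: 2 codons.
Gln: 2 codons.
2 × 2 × 4 × 2 × 2 = 64.

64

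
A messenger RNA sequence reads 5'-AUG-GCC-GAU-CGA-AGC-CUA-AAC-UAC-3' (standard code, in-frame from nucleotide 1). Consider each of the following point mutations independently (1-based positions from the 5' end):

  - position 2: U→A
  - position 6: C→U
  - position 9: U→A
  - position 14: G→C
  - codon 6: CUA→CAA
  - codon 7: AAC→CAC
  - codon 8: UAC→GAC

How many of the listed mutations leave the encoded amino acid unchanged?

Codon 1: AUG (Met) → AAG (Lys) — missense.
Codon 2: GCC (Ala) → GCU (Ala) — synonymous.
Codon 3: GAU (Asp) → GAA (Glu) — missense.
Codon 5: AGC (Ser) → ACC (Thr) — missense.
Codon 6: CUA (Leu) → CAA (Gln) — missense.
Codon 7: AAC (Asn) → CAC (His) — missense.
Codon 8: UAC (Tyr) → GAC (Asp) — missense.
Synonymous: 1 of 7.

1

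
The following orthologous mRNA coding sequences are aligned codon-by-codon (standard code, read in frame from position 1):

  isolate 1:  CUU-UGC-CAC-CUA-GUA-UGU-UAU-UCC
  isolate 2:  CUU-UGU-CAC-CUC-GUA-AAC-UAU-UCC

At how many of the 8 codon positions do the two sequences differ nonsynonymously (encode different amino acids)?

1

Codon 1: CUU Leu / CUU Leu — identical.
Codon 2: UGC Cys / UGU Cys — synonymous.
Codon 3: CAC His / CAC His — identical.
Codon 4: CUA Leu / CUC Leu — synonymous.
Codon 5: GUA Val / GUA Val — identical.
Codon 6: UGU Cys / AAC Asn — nonsynonymous.
Codon 7: UAU Tyr / UAU Tyr — identical.
Codon 8: UCC Ser / UCC Ser — identical.
Nonsynonymous differences: 1.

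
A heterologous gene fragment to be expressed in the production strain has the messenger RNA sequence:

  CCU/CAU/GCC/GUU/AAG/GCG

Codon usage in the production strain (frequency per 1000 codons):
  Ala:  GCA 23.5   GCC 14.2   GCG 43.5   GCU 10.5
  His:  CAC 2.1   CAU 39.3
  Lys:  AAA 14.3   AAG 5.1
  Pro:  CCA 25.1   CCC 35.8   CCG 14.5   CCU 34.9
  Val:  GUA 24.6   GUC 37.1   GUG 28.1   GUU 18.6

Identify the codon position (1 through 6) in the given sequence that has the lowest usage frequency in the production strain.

5

Codon 1 CCU (Pro): 34.9 per 1000.
Codon 2 CAU (His): 39.3 per 1000.
Codon 3 GCC (Ala): 14.2 per 1000.
Codon 4 GUU (Val): 18.6 per 1000.
Codon 5 AAG (Lys): 5.1 per 1000.
Codon 6 GCG (Ala): 43.5 per 1000.
Lowest frequency is 5.1 at codon 5.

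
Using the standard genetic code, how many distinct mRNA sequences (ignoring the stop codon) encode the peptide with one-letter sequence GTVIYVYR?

Gly: 4 codons.
Thr: 4 codons.
Val: 4 codons.
Ile: 3 codons.
Tyr: 2 codons.
Val: 4 codons.
Tyr: 2 codons.
Arg: 6 codons.
4 × 4 × 4 × 3 × 2 × 4 × 2 × 6 = 18432.

18432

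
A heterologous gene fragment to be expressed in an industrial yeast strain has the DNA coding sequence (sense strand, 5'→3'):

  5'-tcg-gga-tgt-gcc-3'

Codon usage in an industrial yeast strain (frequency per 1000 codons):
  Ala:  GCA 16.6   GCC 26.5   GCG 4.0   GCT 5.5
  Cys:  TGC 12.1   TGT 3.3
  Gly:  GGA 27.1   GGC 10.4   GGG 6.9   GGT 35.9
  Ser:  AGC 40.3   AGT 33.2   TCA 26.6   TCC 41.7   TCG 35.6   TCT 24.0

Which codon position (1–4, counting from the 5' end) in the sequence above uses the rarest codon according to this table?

Codon 1 TCG (Ser): 35.6 per 1000.
Codon 2 GGA (Gly): 27.1 per 1000.
Codon 3 TGT (Cys): 3.3 per 1000.
Codon 4 GCC (Ala): 26.5 per 1000.
Lowest frequency is 3.3 at codon 3.

3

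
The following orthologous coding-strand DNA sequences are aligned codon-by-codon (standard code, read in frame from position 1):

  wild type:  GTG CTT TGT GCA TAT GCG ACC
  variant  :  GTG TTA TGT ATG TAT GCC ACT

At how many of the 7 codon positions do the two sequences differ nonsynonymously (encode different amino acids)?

1

Codon 1: GTG Val / GTG Val — identical.
Codon 2: CTT Leu / TTA Leu — synonymous.
Codon 3: TGT Cys / TGT Cys — identical.
Codon 4: GCA Ala / ATG Met — nonsynonymous.
Codon 5: TAT Tyr / TAT Tyr — identical.
Codon 6: GCG Ala / GCC Ala — synonymous.
Codon 7: ACC Thr / ACT Thr — synonymous.
Nonsynonymous differences: 1.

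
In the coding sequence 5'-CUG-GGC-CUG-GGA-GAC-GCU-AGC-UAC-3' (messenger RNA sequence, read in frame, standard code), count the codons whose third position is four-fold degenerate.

5

Codon 1 CUG (Leu): third position 4-fold.
Codon 2 GGC (Gly): third position 4-fold.
Codon 3 CUG (Leu): third position 4-fold.
Codon 4 GGA (Gly): third position 4-fold.
Codon 5 GAC (Asp): third position 2-fold.
Codon 6 GCU (Ala): third position 4-fold.
Codon 7 AGC (Ser): third position 2-fold.
Codon 8 UAC (Tyr): third position 2-fold.
Four-fold degenerate third positions: 5.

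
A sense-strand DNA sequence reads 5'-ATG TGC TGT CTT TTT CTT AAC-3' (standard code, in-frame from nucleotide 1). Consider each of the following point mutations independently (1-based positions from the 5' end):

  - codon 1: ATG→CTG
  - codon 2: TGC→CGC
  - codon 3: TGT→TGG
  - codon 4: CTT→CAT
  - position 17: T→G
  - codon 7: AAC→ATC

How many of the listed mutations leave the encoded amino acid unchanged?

0

Codon 1: ATG (Met) → CTG (Leu) — missense.
Codon 2: TGC (Cys) → CGC (Arg) — missense.
Codon 3: TGT (Cys) → TGG (Trp) — missense.
Codon 4: CTT (Leu) → CAT (His) — missense.
Codon 6: CTT (Leu) → CGT (Arg) — missense.
Codon 7: AAC (Asn) → ATC (Ile) — missense.
Synonymous: 0 of 6.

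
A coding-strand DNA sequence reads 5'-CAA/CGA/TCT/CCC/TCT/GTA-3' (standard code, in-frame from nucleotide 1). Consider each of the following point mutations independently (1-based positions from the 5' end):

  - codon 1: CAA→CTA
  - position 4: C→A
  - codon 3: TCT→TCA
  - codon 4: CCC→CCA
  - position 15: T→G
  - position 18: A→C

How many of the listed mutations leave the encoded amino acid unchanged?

5

Codon 1: CAA (Gln) → CTA (Leu) — missense.
Codon 2: CGA (Arg) → AGA (Arg) — synonymous.
Codon 3: TCT (Ser) → TCA (Ser) — synonymous.
Codon 4: CCC (Pro) → CCA (Pro) — synonymous.
Codon 5: TCT (Ser) → TCG (Ser) — synonymous.
Codon 6: GTA (Val) → GTC (Val) — synonymous.
Synonymous: 5 of 6.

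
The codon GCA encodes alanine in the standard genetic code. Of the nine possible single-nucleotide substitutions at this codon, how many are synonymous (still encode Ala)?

3

Position 1: none → 0 synonymous.
Position 2: none → 0 synonymous.
Position 3: GCU, GCC, GCG → 3 synonymous.
Total: 0 + 0 + 3 = 3.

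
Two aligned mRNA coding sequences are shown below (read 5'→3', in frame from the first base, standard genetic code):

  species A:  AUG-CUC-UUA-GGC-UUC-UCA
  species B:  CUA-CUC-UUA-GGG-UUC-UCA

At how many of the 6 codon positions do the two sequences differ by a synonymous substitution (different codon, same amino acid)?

Codon 1: AUG Met / CUA Leu — nonsynonymous.
Codon 2: CUC Leu / CUC Leu — identical.
Codon 3: UUA Leu / UUA Leu — identical.
Codon 4: GGC Gly / GGG Gly — synonymous.
Codon 5: UUC Phe / UUC Phe — identical.
Codon 6: UCA Ser / UCA Ser — identical.
Synonymous differences: 1.

1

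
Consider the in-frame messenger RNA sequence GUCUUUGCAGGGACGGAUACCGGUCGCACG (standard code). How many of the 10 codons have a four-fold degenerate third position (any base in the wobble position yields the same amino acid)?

Codon 1 GUC (Val): third position 4-fold.
Codon 2 UUU (Phe): third position 2-fold.
Codon 3 GCA (Ala): third position 4-fold.
Codon 4 GGG (Gly): third position 4-fold.
Codon 5 ACG (Thr): third position 4-fold.
Codon 6 GAU (Asp): third position 2-fold.
Codon 7 ACC (Thr): third position 4-fold.
Codon 8 GGU (Gly): third position 4-fold.
Codon 9 CGC (Arg): third position 4-fold.
Codon 10 ACG (Thr): third position 4-fold.
Four-fold degenerate third positions: 8.

8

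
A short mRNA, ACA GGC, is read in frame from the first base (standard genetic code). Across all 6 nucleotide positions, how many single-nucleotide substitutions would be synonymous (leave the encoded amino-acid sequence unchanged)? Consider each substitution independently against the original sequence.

Codon 1 (ACA, Thr): 3 synonymous substitutions.
Codon 2 (GGC, Gly): 3 synonymous substitutions.
Total: 3 + 3 = 6.

6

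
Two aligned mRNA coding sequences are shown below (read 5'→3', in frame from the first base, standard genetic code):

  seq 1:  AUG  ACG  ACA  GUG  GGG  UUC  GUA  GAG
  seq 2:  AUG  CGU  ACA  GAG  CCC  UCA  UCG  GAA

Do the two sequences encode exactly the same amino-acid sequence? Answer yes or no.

Codon 1: AUG Met / AUG Met — identical.
Codon 2: ACG Thr / CGU Arg — nonsynonymous.
Codon 3: ACA Thr / ACA Thr — identical.
Codon 4: GUG Val / GAG Glu — nonsynonymous.
Codon 5: GGG Gly / CCC Pro — nonsynonymous.
Codon 6: UUC Phe / UCA Ser — nonsynonymous.
Codon 7: GUA Val / UCG Ser — nonsynonymous.
Codon 8: GAG Glu / GAA Glu — synonymous.
Nonsynonymous differences: 5 → different protein.

no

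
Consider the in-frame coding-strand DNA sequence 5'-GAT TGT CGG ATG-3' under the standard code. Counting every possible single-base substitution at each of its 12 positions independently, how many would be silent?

6

Codon 1 (GAT, Asp): 1 synonymous substitution.
Codon 2 (TGT, Cys): 1 synonymous substitution.
Codon 3 (CGG, Arg): 4 synonymous substitutions.
Codon 4 (ATG, Met): 0 synonymous substitutions.
Total: 1 + 1 + 4 + 0 = 6.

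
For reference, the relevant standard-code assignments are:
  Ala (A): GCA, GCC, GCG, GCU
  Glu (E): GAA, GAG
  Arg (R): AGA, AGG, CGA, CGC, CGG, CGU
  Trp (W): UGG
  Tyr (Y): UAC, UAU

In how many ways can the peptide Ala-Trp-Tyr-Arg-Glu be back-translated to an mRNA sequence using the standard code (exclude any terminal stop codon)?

96

Ala: 4 codons.
Trp: 1 codon.
Tyr: 2 codons.
Arg: 6 codons.
Glu: 2 codons.
4 × 1 × 2 × 6 × 2 = 96.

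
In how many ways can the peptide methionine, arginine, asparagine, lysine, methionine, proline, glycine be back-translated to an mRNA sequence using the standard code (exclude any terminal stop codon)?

384

Met: 1 codon.
Arg: 6 codons.
Asn: 2 codons.
Lys: 2 codons.
Met: 1 codon.
Pro: 4 codons.
Gly: 4 codons.
1 × 6 × 2 × 2 × 1 × 4 × 4 = 384.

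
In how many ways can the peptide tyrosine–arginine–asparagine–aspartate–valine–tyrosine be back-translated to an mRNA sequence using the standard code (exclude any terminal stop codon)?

Tyr: 2 codons.
Arg: 6 codons.
Asn: 2 codons.
Asp: 2 codons.
Val: 4 codons.
Tyr: 2 codons.
2 × 6 × 2 × 2 × 4 × 2 = 384.

384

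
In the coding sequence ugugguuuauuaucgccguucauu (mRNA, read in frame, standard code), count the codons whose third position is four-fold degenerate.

Codon 1 UGU (Cys): third position 2-fold.
Codon 2 GGU (Gly): third position 4-fold.
Codon 3 UUA (Leu): third position 2-fold.
Codon 4 UUA (Leu): third position 2-fold.
Codon 5 UCG (Ser): third position 4-fold.
Codon 6 CCG (Pro): third position 4-fold.
Codon 7 UUC (Phe): third position 2-fold.
Codon 8 AUU (Ile): third position 3-fold.
Four-fold degenerate third positions: 3.

3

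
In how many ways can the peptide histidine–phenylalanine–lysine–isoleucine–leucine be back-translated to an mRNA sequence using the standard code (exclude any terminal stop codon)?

His: 2 codons.
Phe: 2 codons.
Lys: 2 codons.
Ile: 3 codons.
Leu: 6 codons.
2 × 2 × 2 × 3 × 6 = 144.

144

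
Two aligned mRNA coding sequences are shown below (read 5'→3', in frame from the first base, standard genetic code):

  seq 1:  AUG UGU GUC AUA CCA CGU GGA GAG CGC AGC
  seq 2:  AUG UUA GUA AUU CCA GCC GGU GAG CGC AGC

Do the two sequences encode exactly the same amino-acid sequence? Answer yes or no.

Codon 1: AUG Met / AUG Met — identical.
Codon 2: UGU Cys / UUA Leu — nonsynonymous.
Codon 3: GUC Val / GUA Val — synonymous.
Codon 4: AUA Ile / AUU Ile — synonymous.
Codon 5: CCA Pro / CCA Pro — identical.
Codon 6: CGU Arg / GCC Ala — nonsynonymous.
Codon 7: GGA Gly / GGU Gly — synonymous.
Codon 8: GAG Glu / GAG Glu — identical.
Codon 9: CGC Arg / CGC Arg — identical.
Codon 10: AGC Ser / AGC Ser — identical.
Nonsynonymous differences: 2 → different protein.

no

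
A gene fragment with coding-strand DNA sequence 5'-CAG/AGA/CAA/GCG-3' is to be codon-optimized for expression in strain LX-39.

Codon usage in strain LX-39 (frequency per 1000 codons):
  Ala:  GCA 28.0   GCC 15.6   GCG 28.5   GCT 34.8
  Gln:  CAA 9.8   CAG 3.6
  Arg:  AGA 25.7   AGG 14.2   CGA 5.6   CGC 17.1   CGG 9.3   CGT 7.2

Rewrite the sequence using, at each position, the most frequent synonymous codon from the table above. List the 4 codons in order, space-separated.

CAA AGA CAA GCT

Codon 1 (Gln): best is CAA at 9.8.
Codon 2 (Arg): best is AGA at 25.7.
Codon 3 (Gln): best is CAA at 9.8.
Codon 4 (Ala): best is GCT at 34.8.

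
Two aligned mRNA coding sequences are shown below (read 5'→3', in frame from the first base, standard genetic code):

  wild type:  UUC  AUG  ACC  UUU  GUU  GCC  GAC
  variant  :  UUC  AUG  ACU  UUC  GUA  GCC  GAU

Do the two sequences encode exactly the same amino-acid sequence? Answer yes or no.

Codon 1: UUC Phe / UUC Phe — identical.
Codon 2: AUG Met / AUG Met — identical.
Codon 3: ACC Thr / ACU Thr — synonymous.
Codon 4: UUU Phe / UUC Phe — synonymous.
Codon 5: GUU Val / GUA Val — synonymous.
Codon 6: GCC Ala / GCC Ala — identical.
Codon 7: GAC Asp / GAU Asp — synonymous.
Nonsynonymous differences: 0 → same protein.

yes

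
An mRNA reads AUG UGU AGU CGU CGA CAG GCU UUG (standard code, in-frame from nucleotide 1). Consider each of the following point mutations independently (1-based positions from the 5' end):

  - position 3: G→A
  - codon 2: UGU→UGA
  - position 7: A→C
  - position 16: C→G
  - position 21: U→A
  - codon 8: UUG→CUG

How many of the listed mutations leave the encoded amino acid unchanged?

Codon 1: AUG (Met) → AUA (Ile) — missense.
Codon 2: UGU (Cys) → UGA (Stop) — nonsense.
Codon 3: AGU (Ser) → CGU (Arg) — missense.
Codon 6: CAG (Gln) → GAG (Glu) — missense.
Codon 7: GCU (Ala) → GCA (Ala) — synonymous.
Codon 8: UUG (Leu) → CUG (Leu) — synonymous.
Synonymous: 2 of 6.

2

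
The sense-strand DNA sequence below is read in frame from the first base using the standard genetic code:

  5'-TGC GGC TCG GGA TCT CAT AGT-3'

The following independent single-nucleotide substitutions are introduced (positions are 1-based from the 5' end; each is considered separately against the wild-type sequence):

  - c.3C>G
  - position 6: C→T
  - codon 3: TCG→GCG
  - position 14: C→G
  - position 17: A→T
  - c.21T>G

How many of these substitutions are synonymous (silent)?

1

Codon 1: TGC (Cys) → TGG (Trp) — missense.
Codon 2: GGC (Gly) → GGT (Gly) — synonymous.
Codon 3: TCG (Ser) → GCG (Ala) — missense.
Codon 5: TCT (Ser) → TGT (Cys) — missense.
Codon 6: CAT (His) → CTT (Leu) — missense.
Codon 7: AGT (Ser) → AGG (Arg) — missense.
Synonymous: 1 of 6.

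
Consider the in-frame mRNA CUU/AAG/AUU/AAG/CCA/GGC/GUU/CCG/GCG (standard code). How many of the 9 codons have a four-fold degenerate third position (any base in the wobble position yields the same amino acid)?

Codon 1 CUU (Leu): third position 4-fold.
Codon 2 AAG (Lys): third position 2-fold.
Codon 3 AUU (Ile): third position 3-fold.
Codon 4 AAG (Lys): third position 2-fold.
Codon 5 CCA (Pro): third position 4-fold.
Codon 6 GGC (Gly): third position 4-fold.
Codon 7 GUU (Val): third position 4-fold.
Codon 8 CCG (Pro): third position 4-fold.
Codon 9 GCG (Ala): third position 4-fold.
Four-fold degenerate third positions: 6.

6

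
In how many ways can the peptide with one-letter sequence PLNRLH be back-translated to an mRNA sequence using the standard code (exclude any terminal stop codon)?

Pro: 4 codons.
Leu: 6 codons.
Asn: 2 codons.
Arg: 6 codons.
Leu: 6 codons.
His: 2 codons.
4 × 6 × 2 × 6 × 6 × 2 = 3456.

3456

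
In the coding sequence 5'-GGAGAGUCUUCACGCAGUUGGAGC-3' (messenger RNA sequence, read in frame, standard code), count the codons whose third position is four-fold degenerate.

Codon 1 GGA (Gly): third position 4-fold.
Codon 2 GAG (Glu): third position 2-fold.
Codon 3 UCU (Ser): third position 4-fold.
Codon 4 UCA (Ser): third position 4-fold.
Codon 5 CGC (Arg): third position 4-fold.
Codon 6 AGU (Ser): third position 2-fold.
Codon 7 UGG (Trp): third position 1-fold.
Codon 8 AGC (Ser): third position 2-fold.
Four-fold degenerate third positions: 4.

4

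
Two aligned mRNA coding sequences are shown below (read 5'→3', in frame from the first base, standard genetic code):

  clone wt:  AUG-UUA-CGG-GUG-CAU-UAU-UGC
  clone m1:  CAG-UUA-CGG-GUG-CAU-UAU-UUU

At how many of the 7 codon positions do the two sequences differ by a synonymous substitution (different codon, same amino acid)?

0

Codon 1: AUG Met / CAG Gln — nonsynonymous.
Codon 2: UUA Leu / UUA Leu — identical.
Codon 3: CGG Arg / CGG Arg — identical.
Codon 4: GUG Val / GUG Val — identical.
Codon 5: CAU His / CAU His — identical.
Codon 6: UAU Tyr / UAU Tyr — identical.
Codon 7: UGC Cys / UUU Phe — nonsynonymous.
Synonymous differences: 0.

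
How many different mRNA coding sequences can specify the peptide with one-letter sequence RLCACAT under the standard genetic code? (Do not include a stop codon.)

9216

Arg: 6 codons.
Leu: 6 codons.
Cys: 2 codons.
Ala: 4 codons.
Cys: 2 codons.
Ala: 4 codons.
Thr: 4 codons.
6 × 6 × 2 × 4 × 2 × 4 × 4 = 9216.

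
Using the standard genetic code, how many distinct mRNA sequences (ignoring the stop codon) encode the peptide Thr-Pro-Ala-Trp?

Thr: 4 codons.
Pro: 4 codons.
Ala: 4 codons.
Trp: 1 codon.
4 × 4 × 4 × 1 = 64.

64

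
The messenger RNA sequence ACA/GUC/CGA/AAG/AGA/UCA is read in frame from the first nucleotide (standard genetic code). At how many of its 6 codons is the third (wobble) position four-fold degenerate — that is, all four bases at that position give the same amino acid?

Codon 1 ACA (Thr): third position 4-fold.
Codon 2 GUC (Val): third position 4-fold.
Codon 3 CGA (Arg): third position 4-fold.
Codon 4 AAG (Lys): third position 2-fold.
Codon 5 AGA (Arg): third position 2-fold.
Codon 6 UCA (Ser): third position 4-fold.
Four-fold degenerate third positions: 4.

4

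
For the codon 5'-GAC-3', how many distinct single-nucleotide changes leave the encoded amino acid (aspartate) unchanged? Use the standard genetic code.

1

Position 1: none → 0 synonymous.
Position 2: none → 0 synonymous.
Position 3: GAU → 1 synonymous.
Total: 0 + 0 + 1 = 1.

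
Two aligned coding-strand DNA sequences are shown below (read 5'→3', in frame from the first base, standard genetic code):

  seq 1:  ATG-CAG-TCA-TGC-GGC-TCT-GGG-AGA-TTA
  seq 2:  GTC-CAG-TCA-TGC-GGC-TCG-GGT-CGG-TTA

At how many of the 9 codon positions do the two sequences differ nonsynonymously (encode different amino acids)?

1

Codon 1: ATG Met / GTC Val — nonsynonymous.
Codon 2: CAG Gln / CAG Gln — identical.
Codon 3: TCA Ser / TCA Ser — identical.
Codon 4: TGC Cys / TGC Cys — identical.
Codon 5: GGC Gly / GGC Gly — identical.
Codon 6: TCT Ser / TCG Ser — synonymous.
Codon 7: GGG Gly / GGT Gly — synonymous.
Codon 8: AGA Arg / CGG Arg — synonymous.
Codon 9: TTA Leu / TTA Leu — identical.
Nonsynonymous differences: 1.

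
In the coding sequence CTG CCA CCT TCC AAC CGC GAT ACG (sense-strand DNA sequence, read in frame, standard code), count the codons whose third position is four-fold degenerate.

6

Codon 1 CTG (Leu): third position 4-fold.
Codon 2 CCA (Pro): third position 4-fold.
Codon 3 CCT (Pro): third position 4-fold.
Codon 4 TCC (Ser): third position 4-fold.
Codon 5 AAC (Asn): third position 2-fold.
Codon 6 CGC (Arg): third position 4-fold.
Codon 7 GAT (Asp): third position 2-fold.
Codon 8 ACG (Thr): third position 4-fold.
Four-fold degenerate third positions: 6.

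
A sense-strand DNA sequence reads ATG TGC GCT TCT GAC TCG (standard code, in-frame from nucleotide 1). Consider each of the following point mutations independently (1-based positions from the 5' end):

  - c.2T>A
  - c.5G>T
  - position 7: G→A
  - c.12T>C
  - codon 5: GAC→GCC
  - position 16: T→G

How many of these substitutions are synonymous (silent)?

1

Codon 1: ATG (Met) → AAG (Lys) — missense.
Codon 2: TGC (Cys) → TTC (Phe) — missense.
Codon 3: GCT (Ala) → ACT (Thr) — missense.
Codon 4: TCT (Ser) → TCC (Ser) — synonymous.
Codon 5: GAC (Asp) → GCC (Ala) — missense.
Codon 6: TCG (Ser) → GCG (Ala) — missense.
Synonymous: 1 of 6.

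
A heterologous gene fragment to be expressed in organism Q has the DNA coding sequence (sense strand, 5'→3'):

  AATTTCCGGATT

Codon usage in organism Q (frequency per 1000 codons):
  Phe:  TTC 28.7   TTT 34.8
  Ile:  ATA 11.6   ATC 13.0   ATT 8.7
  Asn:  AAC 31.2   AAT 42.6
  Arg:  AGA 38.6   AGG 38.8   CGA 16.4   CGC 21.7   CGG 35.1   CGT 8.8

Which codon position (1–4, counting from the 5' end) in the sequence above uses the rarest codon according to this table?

4

Codon 1 AAT (Asn): 42.6 per 1000.
Codon 2 TTC (Phe): 28.7 per 1000.
Codon 3 CGG (Arg): 35.1 per 1000.
Codon 4 ATT (Ile): 8.7 per 1000.
Lowest frequency is 8.7 at codon 4.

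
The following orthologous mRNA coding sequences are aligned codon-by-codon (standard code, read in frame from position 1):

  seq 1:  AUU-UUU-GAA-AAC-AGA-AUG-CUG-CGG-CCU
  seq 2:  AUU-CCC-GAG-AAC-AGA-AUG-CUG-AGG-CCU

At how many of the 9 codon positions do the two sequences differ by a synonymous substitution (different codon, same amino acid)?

2

Codon 1: AUU Ile / AUU Ile — identical.
Codon 2: UUU Phe / CCC Pro — nonsynonymous.
Codon 3: GAA Glu / GAG Glu — synonymous.
Codon 4: AAC Asn / AAC Asn — identical.
Codon 5: AGA Arg / AGA Arg — identical.
Codon 6: AUG Met / AUG Met — identical.
Codon 7: CUG Leu / CUG Leu — identical.
Codon 8: CGG Arg / AGG Arg — synonymous.
Codon 9: CCU Pro / CCU Pro — identical.
Synonymous differences: 2.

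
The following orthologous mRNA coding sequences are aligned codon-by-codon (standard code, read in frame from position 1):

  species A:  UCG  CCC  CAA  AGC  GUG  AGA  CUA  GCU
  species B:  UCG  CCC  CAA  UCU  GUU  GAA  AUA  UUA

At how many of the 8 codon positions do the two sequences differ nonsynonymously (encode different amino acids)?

Codon 1: UCG Ser / UCG Ser — identical.
Codon 2: CCC Pro / CCC Pro — identical.
Codon 3: CAA Gln / CAA Gln — identical.
Codon 4: AGC Ser / UCU Ser — synonymous.
Codon 5: GUG Val / GUU Val — synonymous.
Codon 6: AGA Arg / GAA Glu — nonsynonymous.
Codon 7: CUA Leu / AUA Ile — nonsynonymous.
Codon 8: GCU Ala / UUA Leu — nonsynonymous.
Nonsynonymous differences: 3.

3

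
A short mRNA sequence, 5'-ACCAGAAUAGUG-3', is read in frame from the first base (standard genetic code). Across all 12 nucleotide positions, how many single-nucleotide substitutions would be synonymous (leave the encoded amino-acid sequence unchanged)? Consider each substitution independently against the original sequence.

10

Codon 1 (ACC, Thr): 3 synonymous substitutions.
Codon 2 (AGA, Arg): 2 synonymous substitutions.
Codon 3 (AUA, Ile): 2 synonymous substitutions.
Codon 4 (GUG, Val): 3 synonymous substitutions.
Total: 3 + 2 + 2 + 3 = 10.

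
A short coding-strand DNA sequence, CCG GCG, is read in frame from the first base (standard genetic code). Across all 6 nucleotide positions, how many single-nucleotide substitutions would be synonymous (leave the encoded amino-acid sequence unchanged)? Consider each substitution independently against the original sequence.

Codon 1 (CCG, Pro): 3 synonymous substitutions.
Codon 2 (GCG, Ala): 3 synonymous substitutions.
Total: 3 + 3 = 6.

6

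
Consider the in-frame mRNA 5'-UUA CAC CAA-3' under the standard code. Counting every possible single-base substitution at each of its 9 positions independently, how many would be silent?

4

Codon 1 (UUA, Leu): 2 synonymous substitutions.
Codon 2 (CAC, His): 1 synonymous substitution.
Codon 3 (CAA, Gln): 1 synonymous substitution.
Total: 2 + 1 + 1 = 4.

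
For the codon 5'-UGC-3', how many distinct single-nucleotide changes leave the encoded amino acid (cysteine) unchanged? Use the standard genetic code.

Position 1: none → 0 synonymous.
Position 2: none → 0 synonymous.
Position 3: UGU → 1 synonymous.
Total: 0 + 0 + 1 = 1.

1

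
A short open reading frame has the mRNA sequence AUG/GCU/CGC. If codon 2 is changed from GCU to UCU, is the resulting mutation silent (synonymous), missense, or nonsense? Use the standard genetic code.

Position 4 falls in codon 2: GCU → Ala.
After the substitution the codon is UCU → Ser.
Ala ≠ Ser, so this is a missense mutation.

missense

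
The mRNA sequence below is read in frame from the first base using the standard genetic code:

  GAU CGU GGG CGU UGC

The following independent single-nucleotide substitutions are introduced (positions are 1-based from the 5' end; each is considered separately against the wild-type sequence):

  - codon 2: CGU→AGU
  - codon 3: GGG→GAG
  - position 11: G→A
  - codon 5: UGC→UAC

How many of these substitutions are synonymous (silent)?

Codon 2: CGU (Arg) → AGU (Ser) — missense.
Codon 3: GGG (Gly) → GAG (Glu) — missense.
Codon 4: CGU (Arg) → CAU (His) — missense.
Codon 5: UGC (Cys) → UAC (Tyr) — missense.
Synonymous: 0 of 4.

0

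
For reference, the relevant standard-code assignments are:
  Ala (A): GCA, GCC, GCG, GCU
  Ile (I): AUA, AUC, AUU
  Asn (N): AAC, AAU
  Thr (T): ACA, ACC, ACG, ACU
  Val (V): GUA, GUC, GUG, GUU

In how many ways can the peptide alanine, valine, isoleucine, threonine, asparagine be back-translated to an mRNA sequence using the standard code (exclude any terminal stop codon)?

384

Ala: 4 codons.
Val: 4 codons.
Ile: 3 codons.
Thr: 4 codons.
Asn: 2 codons.
4 × 4 × 3 × 4 × 2 = 384.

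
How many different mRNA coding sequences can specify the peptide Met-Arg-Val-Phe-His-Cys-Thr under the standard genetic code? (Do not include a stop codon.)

768

Met: 1 codon.
Arg: 6 codons.
Val: 4 codons.
Phe: 2 codons.
His: 2 codons.
Cys: 2 codons.
Thr: 4 codons.
1 × 6 × 4 × 2 × 2 × 2 × 4 = 768.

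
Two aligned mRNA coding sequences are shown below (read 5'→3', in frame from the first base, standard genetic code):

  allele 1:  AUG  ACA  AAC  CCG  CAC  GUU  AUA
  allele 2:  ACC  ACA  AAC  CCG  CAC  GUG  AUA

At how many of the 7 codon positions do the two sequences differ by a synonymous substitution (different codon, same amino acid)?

1

Codon 1: AUG Met / ACC Thr — nonsynonymous.
Codon 2: ACA Thr / ACA Thr — identical.
Codon 3: AAC Asn / AAC Asn — identical.
Codon 4: CCG Pro / CCG Pro — identical.
Codon 5: CAC His / CAC His — identical.
Codon 6: GUU Val / GUG Val — synonymous.
Codon 7: AUA Ile / AUA Ile — identical.
Synonymous differences: 1.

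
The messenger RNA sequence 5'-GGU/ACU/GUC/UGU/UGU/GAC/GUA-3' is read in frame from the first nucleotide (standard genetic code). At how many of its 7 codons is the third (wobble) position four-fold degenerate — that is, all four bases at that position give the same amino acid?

Codon 1 GGU (Gly): third position 4-fold.
Codon 2 ACU (Thr): third position 4-fold.
Codon 3 GUC (Val): third position 4-fold.
Codon 4 UGU (Cys): third position 2-fold.
Codon 5 UGU (Cys): third position 2-fold.
Codon 6 GAC (Asp): third position 2-fold.
Codon 7 GUA (Val): third position 4-fold.
Four-fold degenerate third positions: 4.

4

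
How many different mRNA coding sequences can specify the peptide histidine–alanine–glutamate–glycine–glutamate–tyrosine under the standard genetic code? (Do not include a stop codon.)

256

His: 2 codons.
Ala: 4 codons.
Glu: 2 codons.
Gly: 4 codons.
Glu: 2 codons.
Tyr: 2 codons.
2 × 4 × 2 × 4 × 2 × 2 = 256.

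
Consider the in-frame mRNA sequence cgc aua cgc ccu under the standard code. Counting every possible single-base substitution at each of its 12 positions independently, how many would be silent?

11

Codon 1 (CGC, Arg): 3 synonymous substitutions.
Codon 2 (AUA, Ile): 2 synonymous substitutions.
Codon 3 (CGC, Arg): 3 synonymous substitutions.
Codon 4 (CCU, Pro): 3 synonymous substitutions.
Total: 3 + 2 + 3 + 3 = 11.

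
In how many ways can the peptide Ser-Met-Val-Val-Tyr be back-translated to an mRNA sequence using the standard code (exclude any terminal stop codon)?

Ser: 6 codons.
Met: 1 codon.
Val: 4 codons.
Val: 4 codons.
Tyr: 2 codons.
6 × 1 × 4 × 4 × 2 = 192.

192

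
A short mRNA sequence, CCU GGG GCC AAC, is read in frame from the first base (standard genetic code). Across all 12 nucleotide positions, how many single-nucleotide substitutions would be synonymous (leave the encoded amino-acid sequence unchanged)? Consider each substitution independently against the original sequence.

10

Codon 1 (CCU, Pro): 3 synonymous substitutions.
Codon 2 (GGG, Gly): 3 synonymous substitutions.
Codon 3 (GCC, Ala): 3 synonymous substitutions.
Codon 4 (AAC, Asn): 1 synonymous substitution.
Total: 3 + 3 + 3 + 1 = 10.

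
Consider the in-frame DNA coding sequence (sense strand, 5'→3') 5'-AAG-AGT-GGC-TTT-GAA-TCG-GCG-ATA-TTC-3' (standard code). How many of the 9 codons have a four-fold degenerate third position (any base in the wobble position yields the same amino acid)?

3

Codon 1 AAG (Lys): third position 2-fold.
Codon 2 AGT (Ser): third position 2-fold.
Codon 3 GGC (Gly): third position 4-fold.
Codon 4 TTT (Phe): third position 2-fold.
Codon 5 GAA (Glu): third position 2-fold.
Codon 6 TCG (Ser): third position 4-fold.
Codon 7 GCG (Ala): third position 4-fold.
Codon 8 ATA (Ile): third position 3-fold.
Codon 9 TTC (Phe): third position 2-fold.
Four-fold degenerate third positions: 3.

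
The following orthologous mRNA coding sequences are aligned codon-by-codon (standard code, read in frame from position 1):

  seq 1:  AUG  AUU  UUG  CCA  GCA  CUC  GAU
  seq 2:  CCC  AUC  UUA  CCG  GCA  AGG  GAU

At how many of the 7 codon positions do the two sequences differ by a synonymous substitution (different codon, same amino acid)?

3

Codon 1: AUG Met / CCC Pro — nonsynonymous.
Codon 2: AUU Ile / AUC Ile — synonymous.
Codon 3: UUG Leu / UUA Leu — synonymous.
Codon 4: CCA Pro / CCG Pro — synonymous.
Codon 5: GCA Ala / GCA Ala — identical.
Codon 6: CUC Leu / AGG Arg — nonsynonymous.
Codon 7: GAU Asp / GAU Asp — identical.
Synonymous differences: 3.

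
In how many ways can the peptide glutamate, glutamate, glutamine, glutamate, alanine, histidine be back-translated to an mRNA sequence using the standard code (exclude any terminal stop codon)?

128

Glu: 2 codons.
Glu: 2 codons.
Gln: 2 codons.
Glu: 2 codons.
Ala: 4 codons.
His: 2 codons.
2 × 2 × 2 × 2 × 4 × 2 = 128.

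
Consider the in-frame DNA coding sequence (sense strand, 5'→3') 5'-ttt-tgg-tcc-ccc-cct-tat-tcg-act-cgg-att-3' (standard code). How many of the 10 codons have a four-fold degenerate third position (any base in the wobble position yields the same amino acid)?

Codon 1 TTT (Phe): third position 2-fold.
Codon 2 TGG (Trp): third position 1-fold.
Codon 3 TCC (Ser): third position 4-fold.
Codon 4 CCC (Pro): third position 4-fold.
Codon 5 CCT (Pro): third position 4-fold.
Codon 6 TAT (Tyr): third position 2-fold.
Codon 7 TCG (Ser): third position 4-fold.
Codon 8 ACT (Thr): third position 4-fold.
Codon 9 CGG (Arg): third position 4-fold.
Codon 10 ATT (Ile): third position 3-fold.
Four-fold degenerate third positions: 6.

6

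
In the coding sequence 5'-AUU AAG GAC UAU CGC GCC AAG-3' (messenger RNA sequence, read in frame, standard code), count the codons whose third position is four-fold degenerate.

2

Codon 1 AUU (Ile): third position 3-fold.
Codon 2 AAG (Lys): third position 2-fold.
Codon 3 GAC (Asp): third position 2-fold.
Codon 4 UAU (Tyr): third position 2-fold.
Codon 5 CGC (Arg): third position 4-fold.
Codon 6 GCC (Ala): third position 4-fold.
Codon 7 AAG (Lys): third position 2-fold.
Four-fold degenerate third positions: 2.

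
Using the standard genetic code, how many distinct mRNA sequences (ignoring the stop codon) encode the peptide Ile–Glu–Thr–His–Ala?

192

Ile: 3 codons.
Glu: 2 codons.
Thr: 4 codons.
His: 2 codons.
Ala: 4 codons.
3 × 2 × 4 × 2 × 4 = 192.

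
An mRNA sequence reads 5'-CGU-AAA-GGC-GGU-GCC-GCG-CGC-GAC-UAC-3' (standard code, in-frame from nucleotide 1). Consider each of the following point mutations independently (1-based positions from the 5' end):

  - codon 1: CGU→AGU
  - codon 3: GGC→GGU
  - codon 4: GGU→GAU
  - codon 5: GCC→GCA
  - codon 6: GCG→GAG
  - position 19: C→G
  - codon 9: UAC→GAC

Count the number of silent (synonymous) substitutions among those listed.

Codon 1: CGU (Arg) → AGU (Ser) — missense.
Codon 3: GGC (Gly) → GGU (Gly) — synonymous.
Codon 4: GGU (Gly) → GAU (Asp) — missense.
Codon 5: GCC (Ala) → GCA (Ala) — synonymous.
Codon 6: GCG (Ala) → GAG (Glu) — missense.
Codon 7: CGC (Arg) → GGC (Gly) — missense.
Codon 9: UAC (Tyr) → GAC (Asp) — missense.
Synonymous: 2 of 7.

2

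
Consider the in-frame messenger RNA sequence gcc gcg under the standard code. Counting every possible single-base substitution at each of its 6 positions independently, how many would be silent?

6

Codon 1 (GCC, Ala): 3 synonymous substitutions.
Codon 2 (GCG, Ala): 3 synonymous substitutions.
Total: 3 + 3 = 6.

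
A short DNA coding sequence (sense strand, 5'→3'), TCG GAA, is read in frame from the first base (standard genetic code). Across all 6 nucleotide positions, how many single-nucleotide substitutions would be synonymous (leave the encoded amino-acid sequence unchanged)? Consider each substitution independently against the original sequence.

Codon 1 (TCG, Ser): 3 synonymous substitutions.
Codon 2 (GAA, Glu): 1 synonymous substitution.
Total: 3 + 1 = 4.

4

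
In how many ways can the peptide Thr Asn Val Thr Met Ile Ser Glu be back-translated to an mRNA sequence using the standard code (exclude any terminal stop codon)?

4608

Thr: 4 codons.
Asn: 2 codons.
Val: 4 codons.
Thr: 4 codons.
Met: 1 codon.
Ile: 3 codons.
Ser: 6 codons.
Glu: 2 codons.
4 × 2 × 4 × 4 × 1 × 3 × 6 × 2 = 4608.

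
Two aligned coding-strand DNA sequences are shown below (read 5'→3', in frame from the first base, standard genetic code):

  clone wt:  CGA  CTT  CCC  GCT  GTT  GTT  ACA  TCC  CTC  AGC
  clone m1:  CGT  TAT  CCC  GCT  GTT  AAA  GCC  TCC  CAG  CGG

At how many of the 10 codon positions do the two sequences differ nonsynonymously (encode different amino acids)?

Codon 1: CGA Arg / CGT Arg — synonymous.
Codon 2: CTT Leu / TAT Tyr — nonsynonymous.
Codon 3: CCC Pro / CCC Pro — identical.
Codon 4: GCT Ala / GCT Ala — identical.
Codon 5: GTT Val / GTT Val — identical.
Codon 6: GTT Val / AAA Lys — nonsynonymous.
Codon 7: ACA Thr / GCC Ala — nonsynonymous.
Codon 8: TCC Ser / TCC Ser — identical.
Codon 9: CTC Leu / CAG Gln — nonsynonymous.
Codon 10: AGC Ser / CGG Arg — nonsynonymous.
Nonsynonymous differences: 5.

5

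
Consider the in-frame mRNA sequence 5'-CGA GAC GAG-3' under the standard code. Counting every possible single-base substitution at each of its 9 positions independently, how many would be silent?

Codon 1 (CGA, Arg): 4 synonymous substitutions.
Codon 2 (GAC, Asp): 1 synonymous substitution.
Codon 3 (GAG, Glu): 1 synonymous substitution.
Total: 4 + 1 + 1 = 6.

6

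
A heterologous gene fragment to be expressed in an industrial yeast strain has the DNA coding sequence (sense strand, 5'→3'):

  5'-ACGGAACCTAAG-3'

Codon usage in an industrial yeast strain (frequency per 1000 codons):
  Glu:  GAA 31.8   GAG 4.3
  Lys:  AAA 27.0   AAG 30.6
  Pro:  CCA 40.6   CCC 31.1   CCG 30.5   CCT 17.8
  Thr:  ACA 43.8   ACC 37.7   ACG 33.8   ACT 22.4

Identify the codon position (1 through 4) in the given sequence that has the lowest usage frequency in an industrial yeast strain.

Codon 1 ACG (Thr): 33.8 per 1000.
Codon 2 GAA (Glu): 31.8 per 1000.
Codon 3 CCT (Pro): 17.8 per 1000.
Codon 4 AAG (Lys): 30.6 per 1000.
Lowest frequency is 17.8 at codon 3.

3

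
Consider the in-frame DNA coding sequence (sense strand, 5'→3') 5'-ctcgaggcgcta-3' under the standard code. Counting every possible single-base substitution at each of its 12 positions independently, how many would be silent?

11

Codon 1 (CTC, Leu): 3 synonymous substitutions.
Codon 2 (GAG, Glu): 1 synonymous substitution.
Codon 3 (GCG, Ala): 3 synonymous substitutions.
Codon 4 (CTA, Leu): 4 synonymous substitutions.
Total: 3 + 1 + 3 + 4 = 11.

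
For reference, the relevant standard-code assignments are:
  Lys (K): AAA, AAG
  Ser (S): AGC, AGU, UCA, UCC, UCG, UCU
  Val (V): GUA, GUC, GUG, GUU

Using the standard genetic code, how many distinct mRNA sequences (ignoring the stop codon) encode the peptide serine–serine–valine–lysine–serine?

Ser: 6 codons.
Ser: 6 codons.
Val: 4 codons.
Lys: 2 codons.
Ser: 6 codons.
6 × 6 × 4 × 2 × 6 = 1728.

1728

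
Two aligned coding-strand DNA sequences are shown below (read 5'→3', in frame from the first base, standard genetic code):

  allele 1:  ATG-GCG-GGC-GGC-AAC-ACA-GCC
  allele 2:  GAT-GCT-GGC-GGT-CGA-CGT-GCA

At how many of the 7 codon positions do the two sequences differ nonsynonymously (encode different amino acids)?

3

Codon 1: ATG Met / GAT Asp — nonsynonymous.
Codon 2: GCG Ala / GCT Ala — synonymous.
Codon 3: GGC Gly / GGC Gly — identical.
Codon 4: GGC Gly / GGT Gly — synonymous.
Codon 5: AAC Asn / CGA Arg — nonsynonymous.
Codon 6: ACA Thr / CGT Arg — nonsynonymous.
Codon 7: GCC Ala / GCA Ala — synonymous.
Nonsynonymous differences: 3.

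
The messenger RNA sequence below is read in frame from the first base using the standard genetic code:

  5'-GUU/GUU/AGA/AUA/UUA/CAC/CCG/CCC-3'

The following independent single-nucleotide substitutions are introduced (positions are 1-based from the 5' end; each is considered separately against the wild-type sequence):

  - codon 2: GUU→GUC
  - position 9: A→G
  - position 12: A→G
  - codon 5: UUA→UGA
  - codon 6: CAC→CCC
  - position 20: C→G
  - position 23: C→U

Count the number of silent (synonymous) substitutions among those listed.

2

Codon 2: GUU (Val) → GUC (Val) — synonymous.
Codon 3: AGA (Arg) → AGG (Arg) — synonymous.
Codon 4: AUA (Ile) → AUG (Met) — missense.
Codon 5: UUA (Leu) → UGA (Stop) — nonsense.
Codon 6: CAC (His) → CCC (Pro) — missense.
Codon 7: CCG (Pro) → CGG (Arg) — missense.
Codon 8: CCC (Pro) → CUC (Leu) — missense.
Synonymous: 2 of 7.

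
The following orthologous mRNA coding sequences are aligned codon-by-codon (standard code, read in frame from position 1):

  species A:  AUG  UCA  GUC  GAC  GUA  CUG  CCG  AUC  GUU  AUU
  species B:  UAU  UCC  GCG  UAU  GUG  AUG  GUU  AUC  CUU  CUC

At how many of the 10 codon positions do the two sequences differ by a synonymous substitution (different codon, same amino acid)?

2

Codon 1: AUG Met / UAU Tyr — nonsynonymous.
Codon 2: UCA Ser / UCC Ser — synonymous.
Codon 3: GUC Val / GCG Ala — nonsynonymous.
Codon 4: GAC Asp / UAU Tyr — nonsynonymous.
Codon 5: GUA Val / GUG Val — synonymous.
Codon 6: CUG Leu / AUG Met — nonsynonymous.
Codon 7: CCG Pro / GUU Val — nonsynonymous.
Codon 8: AUC Ile / AUC Ile — identical.
Codon 9: GUU Val / CUU Leu — nonsynonymous.
Codon 10: AUU Ile / CUC Leu — nonsynonymous.
Synonymous differences: 2.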